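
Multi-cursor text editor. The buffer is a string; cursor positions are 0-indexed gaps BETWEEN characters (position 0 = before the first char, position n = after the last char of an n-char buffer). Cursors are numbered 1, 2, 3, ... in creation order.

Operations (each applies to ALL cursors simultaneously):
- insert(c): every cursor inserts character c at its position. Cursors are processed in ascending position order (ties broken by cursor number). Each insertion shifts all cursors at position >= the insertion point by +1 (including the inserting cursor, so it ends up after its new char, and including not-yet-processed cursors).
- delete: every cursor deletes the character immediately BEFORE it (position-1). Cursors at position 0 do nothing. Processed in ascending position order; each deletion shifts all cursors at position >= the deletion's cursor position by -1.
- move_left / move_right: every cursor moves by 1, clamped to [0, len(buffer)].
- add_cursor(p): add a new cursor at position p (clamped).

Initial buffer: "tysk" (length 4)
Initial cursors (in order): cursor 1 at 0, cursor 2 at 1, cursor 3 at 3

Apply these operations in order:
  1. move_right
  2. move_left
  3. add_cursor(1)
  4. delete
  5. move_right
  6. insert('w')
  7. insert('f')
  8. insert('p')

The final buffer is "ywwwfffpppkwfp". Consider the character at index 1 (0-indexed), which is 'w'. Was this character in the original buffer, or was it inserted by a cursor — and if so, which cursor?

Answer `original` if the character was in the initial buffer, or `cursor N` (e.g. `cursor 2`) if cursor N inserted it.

After op 1 (move_right): buffer="tysk" (len 4), cursors c1@1 c2@2 c3@4, authorship ....
After op 2 (move_left): buffer="tysk" (len 4), cursors c1@0 c2@1 c3@3, authorship ....
After op 3 (add_cursor(1)): buffer="tysk" (len 4), cursors c1@0 c2@1 c4@1 c3@3, authorship ....
After op 4 (delete): buffer="yk" (len 2), cursors c1@0 c2@0 c4@0 c3@1, authorship ..
After op 5 (move_right): buffer="yk" (len 2), cursors c1@1 c2@1 c4@1 c3@2, authorship ..
After op 6 (insert('w')): buffer="ywwwkw" (len 6), cursors c1@4 c2@4 c4@4 c3@6, authorship .124.3
After op 7 (insert('f')): buffer="ywwwfffkwf" (len 10), cursors c1@7 c2@7 c4@7 c3@10, authorship .124124.33
After op 8 (insert('p')): buffer="ywwwfffpppkwfp" (len 14), cursors c1@10 c2@10 c4@10 c3@14, authorship .124124124.333
Authorship (.=original, N=cursor N): . 1 2 4 1 2 4 1 2 4 . 3 3 3
Index 1: author = 1

Answer: cursor 1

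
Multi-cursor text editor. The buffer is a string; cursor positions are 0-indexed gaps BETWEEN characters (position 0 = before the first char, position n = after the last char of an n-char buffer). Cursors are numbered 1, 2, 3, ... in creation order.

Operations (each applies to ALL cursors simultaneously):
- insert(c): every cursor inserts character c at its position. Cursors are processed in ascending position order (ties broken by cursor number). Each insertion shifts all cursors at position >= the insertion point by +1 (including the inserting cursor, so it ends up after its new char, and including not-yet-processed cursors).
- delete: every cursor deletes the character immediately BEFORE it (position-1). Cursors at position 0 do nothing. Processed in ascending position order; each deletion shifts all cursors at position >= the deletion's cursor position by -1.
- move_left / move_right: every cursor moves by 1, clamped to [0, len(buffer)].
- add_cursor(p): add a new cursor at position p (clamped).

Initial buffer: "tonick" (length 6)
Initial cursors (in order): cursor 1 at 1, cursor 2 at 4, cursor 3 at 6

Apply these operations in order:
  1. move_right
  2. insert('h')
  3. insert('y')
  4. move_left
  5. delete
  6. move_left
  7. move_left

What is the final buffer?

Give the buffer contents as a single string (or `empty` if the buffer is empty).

After op 1 (move_right): buffer="tonick" (len 6), cursors c1@2 c2@5 c3@6, authorship ......
After op 2 (insert('h')): buffer="tohnichkh" (len 9), cursors c1@3 c2@7 c3@9, authorship ..1...2.3
After op 3 (insert('y')): buffer="tohynichykhy" (len 12), cursors c1@4 c2@9 c3@12, authorship ..11...22.33
After op 4 (move_left): buffer="tohynichykhy" (len 12), cursors c1@3 c2@8 c3@11, authorship ..11...22.33
After op 5 (delete): buffer="toynicyky" (len 9), cursors c1@2 c2@6 c3@8, authorship ..1...2.3
After op 6 (move_left): buffer="toynicyky" (len 9), cursors c1@1 c2@5 c3@7, authorship ..1...2.3
After op 7 (move_left): buffer="toynicyky" (len 9), cursors c1@0 c2@4 c3@6, authorship ..1...2.3

Answer: toynicyky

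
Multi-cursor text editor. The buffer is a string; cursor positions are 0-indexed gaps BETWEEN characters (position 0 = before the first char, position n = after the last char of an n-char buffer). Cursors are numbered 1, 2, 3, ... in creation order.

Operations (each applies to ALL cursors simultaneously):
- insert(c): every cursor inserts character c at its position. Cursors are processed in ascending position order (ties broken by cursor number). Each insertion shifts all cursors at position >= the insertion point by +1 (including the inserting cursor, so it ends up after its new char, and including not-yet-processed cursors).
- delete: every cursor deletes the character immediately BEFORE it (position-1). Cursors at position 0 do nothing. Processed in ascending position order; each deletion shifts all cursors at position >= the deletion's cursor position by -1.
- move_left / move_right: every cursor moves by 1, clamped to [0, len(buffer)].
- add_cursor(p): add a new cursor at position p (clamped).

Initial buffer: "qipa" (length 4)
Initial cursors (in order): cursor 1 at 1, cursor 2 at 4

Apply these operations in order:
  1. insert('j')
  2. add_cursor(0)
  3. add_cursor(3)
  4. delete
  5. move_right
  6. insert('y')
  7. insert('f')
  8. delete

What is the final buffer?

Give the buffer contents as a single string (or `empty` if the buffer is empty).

Answer: qypyyay

Derivation:
After op 1 (insert('j')): buffer="qjipaj" (len 6), cursors c1@2 c2@6, authorship .1...2
After op 2 (add_cursor(0)): buffer="qjipaj" (len 6), cursors c3@0 c1@2 c2@6, authorship .1...2
After op 3 (add_cursor(3)): buffer="qjipaj" (len 6), cursors c3@0 c1@2 c4@3 c2@6, authorship .1...2
After op 4 (delete): buffer="qpa" (len 3), cursors c3@0 c1@1 c4@1 c2@3, authorship ...
After op 5 (move_right): buffer="qpa" (len 3), cursors c3@1 c1@2 c4@2 c2@3, authorship ...
After op 6 (insert('y')): buffer="qypyyay" (len 7), cursors c3@2 c1@5 c4@5 c2@7, authorship .3.14.2
After op 7 (insert('f')): buffer="qyfpyyffayf" (len 11), cursors c3@3 c1@8 c4@8 c2@11, authorship .33.1414.22
After op 8 (delete): buffer="qypyyay" (len 7), cursors c3@2 c1@5 c4@5 c2@7, authorship .3.14.2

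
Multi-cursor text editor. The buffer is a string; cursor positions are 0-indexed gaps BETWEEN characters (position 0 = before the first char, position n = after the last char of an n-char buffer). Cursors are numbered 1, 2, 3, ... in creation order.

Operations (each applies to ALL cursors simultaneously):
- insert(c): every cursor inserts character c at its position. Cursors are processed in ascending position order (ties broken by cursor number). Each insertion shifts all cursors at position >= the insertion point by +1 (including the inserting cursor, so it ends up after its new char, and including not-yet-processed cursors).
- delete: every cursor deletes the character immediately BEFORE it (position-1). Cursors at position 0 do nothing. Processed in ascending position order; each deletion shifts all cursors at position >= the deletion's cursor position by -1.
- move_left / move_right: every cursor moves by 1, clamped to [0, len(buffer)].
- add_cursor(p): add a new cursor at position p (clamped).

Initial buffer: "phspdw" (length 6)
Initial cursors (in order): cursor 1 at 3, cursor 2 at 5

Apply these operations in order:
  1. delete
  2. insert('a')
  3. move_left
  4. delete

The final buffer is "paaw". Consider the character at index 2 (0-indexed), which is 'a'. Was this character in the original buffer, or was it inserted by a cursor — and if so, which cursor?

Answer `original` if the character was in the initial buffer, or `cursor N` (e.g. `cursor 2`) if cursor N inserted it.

After op 1 (delete): buffer="phpw" (len 4), cursors c1@2 c2@3, authorship ....
After op 2 (insert('a')): buffer="phapaw" (len 6), cursors c1@3 c2@5, authorship ..1.2.
After op 3 (move_left): buffer="phapaw" (len 6), cursors c1@2 c2@4, authorship ..1.2.
After op 4 (delete): buffer="paaw" (len 4), cursors c1@1 c2@2, authorship .12.
Authorship (.=original, N=cursor N): . 1 2 .
Index 2: author = 2

Answer: cursor 2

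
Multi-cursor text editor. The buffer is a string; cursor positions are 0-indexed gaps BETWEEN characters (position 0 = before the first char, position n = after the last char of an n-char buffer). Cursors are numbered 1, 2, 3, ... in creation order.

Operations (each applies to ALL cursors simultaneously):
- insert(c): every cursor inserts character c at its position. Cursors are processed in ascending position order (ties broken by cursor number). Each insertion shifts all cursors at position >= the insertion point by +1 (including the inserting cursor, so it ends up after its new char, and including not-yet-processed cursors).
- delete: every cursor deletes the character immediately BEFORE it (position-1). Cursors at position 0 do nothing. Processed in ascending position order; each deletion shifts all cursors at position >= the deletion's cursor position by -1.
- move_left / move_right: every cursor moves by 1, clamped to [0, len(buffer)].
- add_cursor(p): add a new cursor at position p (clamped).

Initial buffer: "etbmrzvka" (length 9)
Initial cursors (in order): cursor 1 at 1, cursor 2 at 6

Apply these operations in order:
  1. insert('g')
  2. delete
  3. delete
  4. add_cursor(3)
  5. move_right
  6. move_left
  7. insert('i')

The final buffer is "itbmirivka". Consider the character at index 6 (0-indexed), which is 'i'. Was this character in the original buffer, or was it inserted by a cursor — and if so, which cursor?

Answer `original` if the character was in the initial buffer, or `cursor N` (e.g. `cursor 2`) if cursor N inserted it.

Answer: cursor 2

Derivation:
After op 1 (insert('g')): buffer="egtbmrzgvka" (len 11), cursors c1@2 c2@8, authorship .1.....2...
After op 2 (delete): buffer="etbmrzvka" (len 9), cursors c1@1 c2@6, authorship .........
After op 3 (delete): buffer="tbmrvka" (len 7), cursors c1@0 c2@4, authorship .......
After op 4 (add_cursor(3)): buffer="tbmrvka" (len 7), cursors c1@0 c3@3 c2@4, authorship .......
After op 5 (move_right): buffer="tbmrvka" (len 7), cursors c1@1 c3@4 c2@5, authorship .......
After op 6 (move_left): buffer="tbmrvka" (len 7), cursors c1@0 c3@3 c2@4, authorship .......
After op 7 (insert('i')): buffer="itbmirivka" (len 10), cursors c1@1 c3@5 c2@7, authorship 1...3.2...
Authorship (.=original, N=cursor N): 1 . . . 3 . 2 . . .
Index 6: author = 2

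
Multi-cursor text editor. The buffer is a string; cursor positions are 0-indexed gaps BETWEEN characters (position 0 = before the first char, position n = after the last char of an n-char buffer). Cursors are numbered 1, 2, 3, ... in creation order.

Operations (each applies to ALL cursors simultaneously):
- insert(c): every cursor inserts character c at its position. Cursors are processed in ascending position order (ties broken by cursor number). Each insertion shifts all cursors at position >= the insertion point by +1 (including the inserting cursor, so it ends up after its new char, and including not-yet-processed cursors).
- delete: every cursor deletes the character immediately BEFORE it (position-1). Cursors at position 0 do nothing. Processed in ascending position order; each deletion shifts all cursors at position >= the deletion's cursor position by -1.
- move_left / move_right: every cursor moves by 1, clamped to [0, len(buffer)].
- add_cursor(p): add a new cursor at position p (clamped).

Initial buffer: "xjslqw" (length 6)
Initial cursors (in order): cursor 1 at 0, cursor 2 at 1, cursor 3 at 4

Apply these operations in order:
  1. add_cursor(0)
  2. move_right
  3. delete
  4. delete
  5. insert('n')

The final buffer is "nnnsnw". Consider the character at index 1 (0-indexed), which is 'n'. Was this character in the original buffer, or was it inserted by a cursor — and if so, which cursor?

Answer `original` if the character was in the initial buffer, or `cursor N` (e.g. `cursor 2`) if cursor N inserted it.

After op 1 (add_cursor(0)): buffer="xjslqw" (len 6), cursors c1@0 c4@0 c2@1 c3@4, authorship ......
After op 2 (move_right): buffer="xjslqw" (len 6), cursors c1@1 c4@1 c2@2 c3@5, authorship ......
After op 3 (delete): buffer="slw" (len 3), cursors c1@0 c2@0 c4@0 c3@2, authorship ...
After op 4 (delete): buffer="sw" (len 2), cursors c1@0 c2@0 c4@0 c3@1, authorship ..
After op 5 (insert('n')): buffer="nnnsnw" (len 6), cursors c1@3 c2@3 c4@3 c3@5, authorship 124.3.
Authorship (.=original, N=cursor N): 1 2 4 . 3 .
Index 1: author = 2

Answer: cursor 2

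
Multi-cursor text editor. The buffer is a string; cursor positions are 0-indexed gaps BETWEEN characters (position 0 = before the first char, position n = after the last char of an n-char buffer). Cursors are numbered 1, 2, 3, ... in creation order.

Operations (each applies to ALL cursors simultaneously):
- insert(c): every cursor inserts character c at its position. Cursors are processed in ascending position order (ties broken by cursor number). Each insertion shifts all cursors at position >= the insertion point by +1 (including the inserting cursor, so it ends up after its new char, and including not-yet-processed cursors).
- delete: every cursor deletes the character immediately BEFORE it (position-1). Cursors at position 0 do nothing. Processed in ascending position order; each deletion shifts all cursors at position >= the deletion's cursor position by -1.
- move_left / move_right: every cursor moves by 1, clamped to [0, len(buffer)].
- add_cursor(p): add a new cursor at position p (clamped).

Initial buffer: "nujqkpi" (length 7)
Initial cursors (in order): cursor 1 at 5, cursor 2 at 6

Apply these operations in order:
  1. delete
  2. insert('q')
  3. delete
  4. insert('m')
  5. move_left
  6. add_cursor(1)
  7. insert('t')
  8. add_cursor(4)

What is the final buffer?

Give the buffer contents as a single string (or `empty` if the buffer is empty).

After op 1 (delete): buffer="nujqi" (len 5), cursors c1@4 c2@4, authorship .....
After op 2 (insert('q')): buffer="nujqqqi" (len 7), cursors c1@6 c2@6, authorship ....12.
After op 3 (delete): buffer="nujqi" (len 5), cursors c1@4 c2@4, authorship .....
After op 4 (insert('m')): buffer="nujqmmi" (len 7), cursors c1@6 c2@6, authorship ....12.
After op 5 (move_left): buffer="nujqmmi" (len 7), cursors c1@5 c2@5, authorship ....12.
After op 6 (add_cursor(1)): buffer="nujqmmi" (len 7), cursors c3@1 c1@5 c2@5, authorship ....12.
After op 7 (insert('t')): buffer="ntujqmttmi" (len 10), cursors c3@2 c1@8 c2@8, authorship .3...1122.
After op 8 (add_cursor(4)): buffer="ntujqmttmi" (len 10), cursors c3@2 c4@4 c1@8 c2@8, authorship .3...1122.

Answer: ntujqmttmi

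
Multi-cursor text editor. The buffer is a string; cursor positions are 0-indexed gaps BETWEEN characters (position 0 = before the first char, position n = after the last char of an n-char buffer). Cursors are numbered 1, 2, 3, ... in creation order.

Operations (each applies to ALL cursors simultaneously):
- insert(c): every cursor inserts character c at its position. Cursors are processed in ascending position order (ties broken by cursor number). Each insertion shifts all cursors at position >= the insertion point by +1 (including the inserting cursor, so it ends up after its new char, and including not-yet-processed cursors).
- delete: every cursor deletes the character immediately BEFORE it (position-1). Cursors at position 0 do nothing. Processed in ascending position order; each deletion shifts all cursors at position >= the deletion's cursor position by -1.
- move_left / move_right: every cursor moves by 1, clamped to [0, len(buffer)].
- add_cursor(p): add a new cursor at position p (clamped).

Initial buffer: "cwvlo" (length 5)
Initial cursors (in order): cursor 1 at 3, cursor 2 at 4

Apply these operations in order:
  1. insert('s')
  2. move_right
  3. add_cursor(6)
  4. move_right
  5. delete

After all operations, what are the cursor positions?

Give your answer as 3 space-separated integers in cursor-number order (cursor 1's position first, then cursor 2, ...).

Answer: 4 4 4

Derivation:
After op 1 (insert('s')): buffer="cwvslso" (len 7), cursors c1@4 c2@6, authorship ...1.2.
After op 2 (move_right): buffer="cwvslso" (len 7), cursors c1@5 c2@7, authorship ...1.2.
After op 3 (add_cursor(6)): buffer="cwvslso" (len 7), cursors c1@5 c3@6 c2@7, authorship ...1.2.
After op 4 (move_right): buffer="cwvslso" (len 7), cursors c1@6 c2@7 c3@7, authorship ...1.2.
After op 5 (delete): buffer="cwvs" (len 4), cursors c1@4 c2@4 c3@4, authorship ...1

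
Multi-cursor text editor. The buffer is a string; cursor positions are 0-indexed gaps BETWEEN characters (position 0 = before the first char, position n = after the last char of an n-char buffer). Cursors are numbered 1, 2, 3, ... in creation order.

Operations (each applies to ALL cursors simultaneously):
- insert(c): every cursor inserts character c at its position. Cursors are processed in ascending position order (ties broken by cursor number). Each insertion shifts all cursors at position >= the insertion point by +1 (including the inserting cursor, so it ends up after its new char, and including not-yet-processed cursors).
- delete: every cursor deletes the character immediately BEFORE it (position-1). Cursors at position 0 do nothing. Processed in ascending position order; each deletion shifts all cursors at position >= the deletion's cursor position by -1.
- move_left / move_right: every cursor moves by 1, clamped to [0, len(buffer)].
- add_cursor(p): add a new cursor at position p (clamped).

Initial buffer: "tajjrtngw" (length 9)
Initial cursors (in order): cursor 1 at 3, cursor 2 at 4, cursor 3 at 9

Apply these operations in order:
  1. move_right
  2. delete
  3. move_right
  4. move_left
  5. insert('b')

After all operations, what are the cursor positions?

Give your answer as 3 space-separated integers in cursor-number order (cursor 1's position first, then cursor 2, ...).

Answer: 5 5 8

Derivation:
After op 1 (move_right): buffer="tajjrtngw" (len 9), cursors c1@4 c2@5 c3@9, authorship .........
After op 2 (delete): buffer="tajtng" (len 6), cursors c1@3 c2@3 c3@6, authorship ......
After op 3 (move_right): buffer="tajtng" (len 6), cursors c1@4 c2@4 c3@6, authorship ......
After op 4 (move_left): buffer="tajtng" (len 6), cursors c1@3 c2@3 c3@5, authorship ......
After op 5 (insert('b')): buffer="tajbbtnbg" (len 9), cursors c1@5 c2@5 c3@8, authorship ...12..3.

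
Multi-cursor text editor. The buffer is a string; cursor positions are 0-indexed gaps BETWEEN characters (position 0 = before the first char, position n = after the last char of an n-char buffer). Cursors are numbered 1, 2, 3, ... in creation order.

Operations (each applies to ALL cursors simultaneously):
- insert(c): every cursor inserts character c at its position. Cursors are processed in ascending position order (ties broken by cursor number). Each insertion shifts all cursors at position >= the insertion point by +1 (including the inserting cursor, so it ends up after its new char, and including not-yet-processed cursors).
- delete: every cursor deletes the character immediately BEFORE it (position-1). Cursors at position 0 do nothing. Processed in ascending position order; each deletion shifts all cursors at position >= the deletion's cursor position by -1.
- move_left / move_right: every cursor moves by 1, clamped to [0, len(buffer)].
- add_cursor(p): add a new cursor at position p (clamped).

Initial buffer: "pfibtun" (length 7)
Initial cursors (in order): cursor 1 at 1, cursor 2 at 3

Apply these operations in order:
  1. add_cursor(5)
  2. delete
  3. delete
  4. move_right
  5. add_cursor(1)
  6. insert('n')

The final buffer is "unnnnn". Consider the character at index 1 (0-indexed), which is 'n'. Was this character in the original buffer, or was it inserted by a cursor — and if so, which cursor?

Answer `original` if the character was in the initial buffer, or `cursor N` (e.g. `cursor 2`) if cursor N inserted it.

After op 1 (add_cursor(5)): buffer="pfibtun" (len 7), cursors c1@1 c2@3 c3@5, authorship .......
After op 2 (delete): buffer="fbun" (len 4), cursors c1@0 c2@1 c3@2, authorship ....
After op 3 (delete): buffer="un" (len 2), cursors c1@0 c2@0 c3@0, authorship ..
After op 4 (move_right): buffer="un" (len 2), cursors c1@1 c2@1 c3@1, authorship ..
After op 5 (add_cursor(1)): buffer="un" (len 2), cursors c1@1 c2@1 c3@1 c4@1, authorship ..
After op 6 (insert('n')): buffer="unnnnn" (len 6), cursors c1@5 c2@5 c3@5 c4@5, authorship .1234.
Authorship (.=original, N=cursor N): . 1 2 3 4 .
Index 1: author = 1

Answer: cursor 1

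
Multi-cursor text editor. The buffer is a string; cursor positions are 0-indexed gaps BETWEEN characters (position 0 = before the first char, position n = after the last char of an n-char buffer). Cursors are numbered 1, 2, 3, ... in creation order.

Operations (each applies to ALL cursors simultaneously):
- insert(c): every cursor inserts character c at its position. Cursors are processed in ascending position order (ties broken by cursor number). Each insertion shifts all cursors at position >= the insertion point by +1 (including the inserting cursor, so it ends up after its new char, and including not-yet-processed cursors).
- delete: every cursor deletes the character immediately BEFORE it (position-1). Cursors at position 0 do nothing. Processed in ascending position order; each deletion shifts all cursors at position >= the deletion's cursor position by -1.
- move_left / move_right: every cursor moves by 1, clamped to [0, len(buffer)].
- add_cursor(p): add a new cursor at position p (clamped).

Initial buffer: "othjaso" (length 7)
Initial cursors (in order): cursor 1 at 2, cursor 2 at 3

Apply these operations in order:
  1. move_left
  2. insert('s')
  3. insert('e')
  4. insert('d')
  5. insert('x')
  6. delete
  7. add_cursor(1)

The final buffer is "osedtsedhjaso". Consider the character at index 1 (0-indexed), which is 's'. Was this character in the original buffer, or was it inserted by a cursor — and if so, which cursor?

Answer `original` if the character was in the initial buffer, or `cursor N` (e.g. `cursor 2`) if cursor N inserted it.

Answer: cursor 1

Derivation:
After op 1 (move_left): buffer="othjaso" (len 7), cursors c1@1 c2@2, authorship .......
After op 2 (insert('s')): buffer="ostshjaso" (len 9), cursors c1@2 c2@4, authorship .1.2.....
After op 3 (insert('e')): buffer="osetsehjaso" (len 11), cursors c1@3 c2@6, authorship .11.22.....
After op 4 (insert('d')): buffer="osedtsedhjaso" (len 13), cursors c1@4 c2@8, authorship .111.222.....
After op 5 (insert('x')): buffer="osedxtsedxhjaso" (len 15), cursors c1@5 c2@10, authorship .1111.2222.....
After op 6 (delete): buffer="osedtsedhjaso" (len 13), cursors c1@4 c2@8, authorship .111.222.....
After op 7 (add_cursor(1)): buffer="osedtsedhjaso" (len 13), cursors c3@1 c1@4 c2@8, authorship .111.222.....
Authorship (.=original, N=cursor N): . 1 1 1 . 2 2 2 . . . . .
Index 1: author = 1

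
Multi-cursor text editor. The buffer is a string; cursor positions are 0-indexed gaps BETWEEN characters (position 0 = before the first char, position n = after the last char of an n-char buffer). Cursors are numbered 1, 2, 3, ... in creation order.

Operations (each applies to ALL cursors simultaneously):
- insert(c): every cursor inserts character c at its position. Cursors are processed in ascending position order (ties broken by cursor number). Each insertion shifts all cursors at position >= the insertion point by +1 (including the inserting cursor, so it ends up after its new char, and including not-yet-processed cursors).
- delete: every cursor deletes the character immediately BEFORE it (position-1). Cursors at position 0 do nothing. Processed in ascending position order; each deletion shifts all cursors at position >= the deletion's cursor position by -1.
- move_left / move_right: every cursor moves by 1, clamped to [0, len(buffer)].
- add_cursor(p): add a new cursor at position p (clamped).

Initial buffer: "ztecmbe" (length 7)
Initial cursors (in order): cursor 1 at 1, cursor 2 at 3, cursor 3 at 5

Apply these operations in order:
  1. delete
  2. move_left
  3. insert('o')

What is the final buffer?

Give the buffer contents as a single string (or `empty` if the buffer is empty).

Answer: ootocbe

Derivation:
After op 1 (delete): buffer="tcbe" (len 4), cursors c1@0 c2@1 c3@2, authorship ....
After op 2 (move_left): buffer="tcbe" (len 4), cursors c1@0 c2@0 c3@1, authorship ....
After op 3 (insert('o')): buffer="ootocbe" (len 7), cursors c1@2 c2@2 c3@4, authorship 12.3...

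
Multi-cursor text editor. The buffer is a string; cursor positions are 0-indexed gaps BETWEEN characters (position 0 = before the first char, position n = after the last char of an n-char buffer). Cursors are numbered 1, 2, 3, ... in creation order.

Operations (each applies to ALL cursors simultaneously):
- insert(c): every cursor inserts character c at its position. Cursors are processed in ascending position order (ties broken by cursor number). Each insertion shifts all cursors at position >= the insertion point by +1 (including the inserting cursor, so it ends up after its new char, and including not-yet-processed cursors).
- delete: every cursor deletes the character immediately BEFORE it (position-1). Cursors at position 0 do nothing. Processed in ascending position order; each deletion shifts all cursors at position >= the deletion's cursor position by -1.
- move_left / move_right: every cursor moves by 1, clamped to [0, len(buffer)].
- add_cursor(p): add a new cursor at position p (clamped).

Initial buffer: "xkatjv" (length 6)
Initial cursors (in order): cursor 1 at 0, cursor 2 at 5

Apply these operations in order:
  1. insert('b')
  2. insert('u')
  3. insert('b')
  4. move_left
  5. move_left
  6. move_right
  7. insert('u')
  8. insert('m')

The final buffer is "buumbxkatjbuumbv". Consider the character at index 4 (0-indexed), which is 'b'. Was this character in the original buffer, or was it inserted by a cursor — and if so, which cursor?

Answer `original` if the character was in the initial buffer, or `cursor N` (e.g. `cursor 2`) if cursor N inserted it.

After op 1 (insert('b')): buffer="bxkatjbv" (len 8), cursors c1@1 c2@7, authorship 1.....2.
After op 2 (insert('u')): buffer="buxkatjbuv" (len 10), cursors c1@2 c2@9, authorship 11.....22.
After op 3 (insert('b')): buffer="bubxkatjbubv" (len 12), cursors c1@3 c2@11, authorship 111.....222.
After op 4 (move_left): buffer="bubxkatjbubv" (len 12), cursors c1@2 c2@10, authorship 111.....222.
After op 5 (move_left): buffer="bubxkatjbubv" (len 12), cursors c1@1 c2@9, authorship 111.....222.
After op 6 (move_right): buffer="bubxkatjbubv" (len 12), cursors c1@2 c2@10, authorship 111.....222.
After op 7 (insert('u')): buffer="buubxkatjbuubv" (len 14), cursors c1@3 c2@12, authorship 1111.....2222.
After op 8 (insert('m')): buffer="buumbxkatjbuumbv" (len 16), cursors c1@4 c2@14, authorship 11111.....22222.
Authorship (.=original, N=cursor N): 1 1 1 1 1 . . . . . 2 2 2 2 2 .
Index 4: author = 1

Answer: cursor 1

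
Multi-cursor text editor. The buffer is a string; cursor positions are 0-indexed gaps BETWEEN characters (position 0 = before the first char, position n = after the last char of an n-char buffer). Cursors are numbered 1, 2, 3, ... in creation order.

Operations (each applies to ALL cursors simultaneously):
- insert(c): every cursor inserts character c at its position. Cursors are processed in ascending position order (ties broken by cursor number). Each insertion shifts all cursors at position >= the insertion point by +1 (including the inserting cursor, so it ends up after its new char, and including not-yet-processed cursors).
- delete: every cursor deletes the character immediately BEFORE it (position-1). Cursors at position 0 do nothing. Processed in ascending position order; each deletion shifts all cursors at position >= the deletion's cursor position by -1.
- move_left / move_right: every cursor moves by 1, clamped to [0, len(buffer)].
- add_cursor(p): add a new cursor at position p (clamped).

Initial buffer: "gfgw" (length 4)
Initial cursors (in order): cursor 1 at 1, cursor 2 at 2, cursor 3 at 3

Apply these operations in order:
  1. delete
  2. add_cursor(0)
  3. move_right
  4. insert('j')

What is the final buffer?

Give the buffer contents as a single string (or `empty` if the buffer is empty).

After op 1 (delete): buffer="w" (len 1), cursors c1@0 c2@0 c3@0, authorship .
After op 2 (add_cursor(0)): buffer="w" (len 1), cursors c1@0 c2@0 c3@0 c4@0, authorship .
After op 3 (move_right): buffer="w" (len 1), cursors c1@1 c2@1 c3@1 c4@1, authorship .
After op 4 (insert('j')): buffer="wjjjj" (len 5), cursors c1@5 c2@5 c3@5 c4@5, authorship .1234

Answer: wjjjj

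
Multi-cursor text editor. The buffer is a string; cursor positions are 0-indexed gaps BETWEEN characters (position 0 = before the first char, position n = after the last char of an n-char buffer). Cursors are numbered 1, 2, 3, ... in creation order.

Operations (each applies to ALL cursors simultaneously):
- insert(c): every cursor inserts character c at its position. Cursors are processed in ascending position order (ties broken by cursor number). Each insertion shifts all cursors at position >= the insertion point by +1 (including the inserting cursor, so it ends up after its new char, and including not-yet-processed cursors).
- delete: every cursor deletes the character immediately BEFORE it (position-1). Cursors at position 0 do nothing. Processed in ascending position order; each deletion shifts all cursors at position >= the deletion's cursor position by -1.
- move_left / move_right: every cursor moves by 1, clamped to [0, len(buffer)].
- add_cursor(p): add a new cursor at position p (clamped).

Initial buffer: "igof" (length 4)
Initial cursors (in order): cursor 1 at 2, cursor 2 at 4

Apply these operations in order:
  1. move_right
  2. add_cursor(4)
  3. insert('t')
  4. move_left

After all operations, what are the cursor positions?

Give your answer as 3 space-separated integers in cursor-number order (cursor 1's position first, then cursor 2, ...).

Answer: 3 6 6

Derivation:
After op 1 (move_right): buffer="igof" (len 4), cursors c1@3 c2@4, authorship ....
After op 2 (add_cursor(4)): buffer="igof" (len 4), cursors c1@3 c2@4 c3@4, authorship ....
After op 3 (insert('t')): buffer="igotftt" (len 7), cursors c1@4 c2@7 c3@7, authorship ...1.23
After op 4 (move_left): buffer="igotftt" (len 7), cursors c1@3 c2@6 c3@6, authorship ...1.23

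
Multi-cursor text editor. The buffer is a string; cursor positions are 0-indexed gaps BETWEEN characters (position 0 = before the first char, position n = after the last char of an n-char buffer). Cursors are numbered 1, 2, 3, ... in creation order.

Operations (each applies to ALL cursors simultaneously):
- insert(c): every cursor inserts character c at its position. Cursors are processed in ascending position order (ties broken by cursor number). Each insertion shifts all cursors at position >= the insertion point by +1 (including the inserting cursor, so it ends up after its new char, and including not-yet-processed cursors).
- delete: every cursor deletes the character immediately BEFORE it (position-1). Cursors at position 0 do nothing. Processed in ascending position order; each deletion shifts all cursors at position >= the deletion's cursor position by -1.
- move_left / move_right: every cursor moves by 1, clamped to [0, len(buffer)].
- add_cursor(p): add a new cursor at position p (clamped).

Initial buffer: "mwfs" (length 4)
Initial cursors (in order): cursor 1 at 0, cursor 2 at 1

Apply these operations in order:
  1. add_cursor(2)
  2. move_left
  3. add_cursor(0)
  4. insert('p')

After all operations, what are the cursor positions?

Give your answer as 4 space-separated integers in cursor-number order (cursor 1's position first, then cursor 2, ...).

Answer: 3 3 5 3

Derivation:
After op 1 (add_cursor(2)): buffer="mwfs" (len 4), cursors c1@0 c2@1 c3@2, authorship ....
After op 2 (move_left): buffer="mwfs" (len 4), cursors c1@0 c2@0 c3@1, authorship ....
After op 3 (add_cursor(0)): buffer="mwfs" (len 4), cursors c1@0 c2@0 c4@0 c3@1, authorship ....
After op 4 (insert('p')): buffer="pppmpwfs" (len 8), cursors c1@3 c2@3 c4@3 c3@5, authorship 124.3...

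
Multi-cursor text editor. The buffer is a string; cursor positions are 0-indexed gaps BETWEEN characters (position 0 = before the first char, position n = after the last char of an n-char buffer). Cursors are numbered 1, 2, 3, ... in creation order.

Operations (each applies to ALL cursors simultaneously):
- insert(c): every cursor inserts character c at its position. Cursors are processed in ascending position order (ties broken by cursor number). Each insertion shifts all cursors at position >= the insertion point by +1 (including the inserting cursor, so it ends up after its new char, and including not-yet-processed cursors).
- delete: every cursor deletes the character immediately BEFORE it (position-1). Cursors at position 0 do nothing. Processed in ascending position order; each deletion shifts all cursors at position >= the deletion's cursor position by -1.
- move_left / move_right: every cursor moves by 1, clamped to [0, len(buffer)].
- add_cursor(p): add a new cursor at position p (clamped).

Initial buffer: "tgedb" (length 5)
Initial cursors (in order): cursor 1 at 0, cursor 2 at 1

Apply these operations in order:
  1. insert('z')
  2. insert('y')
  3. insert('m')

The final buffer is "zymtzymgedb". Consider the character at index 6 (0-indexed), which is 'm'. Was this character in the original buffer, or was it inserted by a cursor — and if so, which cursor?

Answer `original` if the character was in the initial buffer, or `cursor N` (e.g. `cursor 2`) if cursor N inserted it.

Answer: cursor 2

Derivation:
After op 1 (insert('z')): buffer="ztzgedb" (len 7), cursors c1@1 c2@3, authorship 1.2....
After op 2 (insert('y')): buffer="zytzygedb" (len 9), cursors c1@2 c2@5, authorship 11.22....
After op 3 (insert('m')): buffer="zymtzymgedb" (len 11), cursors c1@3 c2@7, authorship 111.222....
Authorship (.=original, N=cursor N): 1 1 1 . 2 2 2 . . . .
Index 6: author = 2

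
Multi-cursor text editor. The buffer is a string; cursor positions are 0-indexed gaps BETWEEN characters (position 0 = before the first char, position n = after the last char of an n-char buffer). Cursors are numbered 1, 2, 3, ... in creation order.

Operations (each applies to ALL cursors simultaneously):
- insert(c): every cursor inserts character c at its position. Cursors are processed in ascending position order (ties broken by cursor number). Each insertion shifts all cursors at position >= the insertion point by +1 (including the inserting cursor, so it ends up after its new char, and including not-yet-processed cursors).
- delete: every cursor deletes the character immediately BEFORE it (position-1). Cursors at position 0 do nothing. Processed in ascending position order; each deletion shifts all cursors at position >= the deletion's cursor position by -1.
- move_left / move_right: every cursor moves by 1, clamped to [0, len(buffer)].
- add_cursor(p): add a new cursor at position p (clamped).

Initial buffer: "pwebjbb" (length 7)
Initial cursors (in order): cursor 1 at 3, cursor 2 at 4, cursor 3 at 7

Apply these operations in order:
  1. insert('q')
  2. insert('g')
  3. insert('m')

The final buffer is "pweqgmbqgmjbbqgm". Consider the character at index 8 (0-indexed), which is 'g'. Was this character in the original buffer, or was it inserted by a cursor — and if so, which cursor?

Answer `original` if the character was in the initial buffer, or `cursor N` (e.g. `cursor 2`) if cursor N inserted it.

After op 1 (insert('q')): buffer="pweqbqjbbq" (len 10), cursors c1@4 c2@6 c3@10, authorship ...1.2...3
After op 2 (insert('g')): buffer="pweqgbqgjbbqg" (len 13), cursors c1@5 c2@8 c3@13, authorship ...11.22...33
After op 3 (insert('m')): buffer="pweqgmbqgmjbbqgm" (len 16), cursors c1@6 c2@10 c3@16, authorship ...111.222...333
Authorship (.=original, N=cursor N): . . . 1 1 1 . 2 2 2 . . . 3 3 3
Index 8: author = 2

Answer: cursor 2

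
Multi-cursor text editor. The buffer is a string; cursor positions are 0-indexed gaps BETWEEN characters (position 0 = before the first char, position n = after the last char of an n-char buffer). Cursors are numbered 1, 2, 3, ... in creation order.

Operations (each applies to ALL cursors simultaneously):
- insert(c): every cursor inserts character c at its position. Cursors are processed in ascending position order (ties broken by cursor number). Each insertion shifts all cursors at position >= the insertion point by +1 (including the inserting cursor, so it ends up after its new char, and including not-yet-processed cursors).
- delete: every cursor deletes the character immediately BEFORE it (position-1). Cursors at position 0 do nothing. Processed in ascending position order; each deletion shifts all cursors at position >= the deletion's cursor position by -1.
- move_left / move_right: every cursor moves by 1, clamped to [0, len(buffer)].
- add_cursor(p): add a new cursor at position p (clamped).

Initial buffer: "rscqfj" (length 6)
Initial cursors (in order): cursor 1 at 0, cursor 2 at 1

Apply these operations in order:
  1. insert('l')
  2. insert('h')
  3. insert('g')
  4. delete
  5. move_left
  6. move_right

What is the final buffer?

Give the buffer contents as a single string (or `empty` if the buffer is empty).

After op 1 (insert('l')): buffer="lrlscqfj" (len 8), cursors c1@1 c2@3, authorship 1.2.....
After op 2 (insert('h')): buffer="lhrlhscqfj" (len 10), cursors c1@2 c2@5, authorship 11.22.....
After op 3 (insert('g')): buffer="lhgrlhgscqfj" (len 12), cursors c1@3 c2@7, authorship 111.222.....
After op 4 (delete): buffer="lhrlhscqfj" (len 10), cursors c1@2 c2@5, authorship 11.22.....
After op 5 (move_left): buffer="lhrlhscqfj" (len 10), cursors c1@1 c2@4, authorship 11.22.....
After op 6 (move_right): buffer="lhrlhscqfj" (len 10), cursors c1@2 c2@5, authorship 11.22.....

Answer: lhrlhscqfj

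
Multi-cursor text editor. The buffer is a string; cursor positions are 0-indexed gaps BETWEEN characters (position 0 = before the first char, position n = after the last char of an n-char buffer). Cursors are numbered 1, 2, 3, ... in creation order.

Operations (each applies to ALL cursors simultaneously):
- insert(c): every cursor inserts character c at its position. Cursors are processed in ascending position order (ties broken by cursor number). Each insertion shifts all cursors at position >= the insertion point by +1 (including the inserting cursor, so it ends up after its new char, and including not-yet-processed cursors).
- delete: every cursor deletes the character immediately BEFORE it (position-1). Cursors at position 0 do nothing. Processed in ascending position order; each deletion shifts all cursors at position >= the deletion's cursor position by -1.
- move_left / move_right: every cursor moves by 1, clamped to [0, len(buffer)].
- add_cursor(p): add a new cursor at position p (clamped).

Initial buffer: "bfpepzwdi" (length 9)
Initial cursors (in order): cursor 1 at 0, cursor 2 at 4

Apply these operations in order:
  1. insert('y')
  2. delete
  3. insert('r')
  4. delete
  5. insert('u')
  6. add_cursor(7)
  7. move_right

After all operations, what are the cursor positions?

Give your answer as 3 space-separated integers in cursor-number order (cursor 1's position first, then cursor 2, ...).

Answer: 2 7 8

Derivation:
After op 1 (insert('y')): buffer="ybfpeypzwdi" (len 11), cursors c1@1 c2@6, authorship 1....2.....
After op 2 (delete): buffer="bfpepzwdi" (len 9), cursors c1@0 c2@4, authorship .........
After op 3 (insert('r')): buffer="rbfperpzwdi" (len 11), cursors c1@1 c2@6, authorship 1....2.....
After op 4 (delete): buffer="bfpepzwdi" (len 9), cursors c1@0 c2@4, authorship .........
After op 5 (insert('u')): buffer="ubfpeupzwdi" (len 11), cursors c1@1 c2@6, authorship 1....2.....
After op 6 (add_cursor(7)): buffer="ubfpeupzwdi" (len 11), cursors c1@1 c2@6 c3@7, authorship 1....2.....
After op 7 (move_right): buffer="ubfpeupzwdi" (len 11), cursors c1@2 c2@7 c3@8, authorship 1....2.....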